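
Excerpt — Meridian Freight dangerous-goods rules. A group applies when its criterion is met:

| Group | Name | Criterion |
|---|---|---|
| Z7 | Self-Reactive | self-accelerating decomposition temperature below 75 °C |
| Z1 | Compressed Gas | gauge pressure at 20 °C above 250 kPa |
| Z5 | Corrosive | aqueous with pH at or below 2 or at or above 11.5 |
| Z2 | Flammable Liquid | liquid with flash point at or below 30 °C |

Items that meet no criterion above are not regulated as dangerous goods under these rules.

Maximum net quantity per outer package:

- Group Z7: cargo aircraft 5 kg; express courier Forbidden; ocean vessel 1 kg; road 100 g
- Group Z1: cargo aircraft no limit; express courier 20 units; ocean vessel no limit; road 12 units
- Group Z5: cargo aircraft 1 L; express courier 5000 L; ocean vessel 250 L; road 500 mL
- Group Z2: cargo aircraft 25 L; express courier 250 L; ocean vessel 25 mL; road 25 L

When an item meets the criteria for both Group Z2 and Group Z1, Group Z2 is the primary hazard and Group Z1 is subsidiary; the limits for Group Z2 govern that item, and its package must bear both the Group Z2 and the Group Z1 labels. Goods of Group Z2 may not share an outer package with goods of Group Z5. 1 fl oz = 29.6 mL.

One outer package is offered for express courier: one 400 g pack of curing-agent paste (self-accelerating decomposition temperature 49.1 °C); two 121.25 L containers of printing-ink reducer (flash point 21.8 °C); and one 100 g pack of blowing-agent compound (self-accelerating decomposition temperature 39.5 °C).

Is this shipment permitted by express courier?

No

With self-accelerating decomposition temperature 49.1 °C (< 75 °C), the curing-agent paste falls in Group Z7.
With flash point 21.8 °C (≤ 30 °C), the printing-ink reducer falls in Group Z2.
With self-accelerating decomposition temperature 39.5 °C (< 75 °C), the blowing-agent compound falls in Group Z7.
Group Z7 net quantity: 400 g + 100 g = 500 g.
By express courier, Group Z7 is Forbidden regardless of quantity.
Group Z2 quantity: two 121.25 L containers = 242.5 L.
242.5 L is within the express courier limit of 250 L for Group Z2.
The segregation rule (Group Z2 with Group Z5) does not apply to Group Z7 with Group Z2.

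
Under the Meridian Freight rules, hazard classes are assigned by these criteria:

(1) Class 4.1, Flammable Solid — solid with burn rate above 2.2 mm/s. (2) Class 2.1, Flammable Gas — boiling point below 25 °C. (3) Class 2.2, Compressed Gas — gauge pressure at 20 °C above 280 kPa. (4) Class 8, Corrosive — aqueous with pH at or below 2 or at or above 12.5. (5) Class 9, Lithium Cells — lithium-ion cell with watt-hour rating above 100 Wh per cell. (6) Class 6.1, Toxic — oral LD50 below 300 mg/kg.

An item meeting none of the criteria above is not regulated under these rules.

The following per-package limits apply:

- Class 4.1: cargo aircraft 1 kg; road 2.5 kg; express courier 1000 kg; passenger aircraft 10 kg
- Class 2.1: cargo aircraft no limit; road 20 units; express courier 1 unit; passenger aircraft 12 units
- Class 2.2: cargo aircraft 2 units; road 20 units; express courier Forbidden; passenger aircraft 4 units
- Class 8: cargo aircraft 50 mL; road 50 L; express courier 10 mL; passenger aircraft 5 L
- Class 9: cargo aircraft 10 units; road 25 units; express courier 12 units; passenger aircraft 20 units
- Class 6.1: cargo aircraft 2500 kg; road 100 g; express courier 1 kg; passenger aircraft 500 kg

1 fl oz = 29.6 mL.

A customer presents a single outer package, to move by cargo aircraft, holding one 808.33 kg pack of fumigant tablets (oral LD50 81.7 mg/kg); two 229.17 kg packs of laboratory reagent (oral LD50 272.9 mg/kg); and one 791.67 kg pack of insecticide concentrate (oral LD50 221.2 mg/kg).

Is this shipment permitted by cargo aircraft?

The fumigant tablets have oral LD50 81.7 mg/kg, which is < 300 mg/kg, so they are Class 6.1 (Toxic).
Oral LD50 272.9 mg/kg meets the Class 6.1 criterion (Toxic), so the laboratory reagent is Class 6.1.
Oral LD50 221.2 mg/kg meets the Class 6.1 criterion (Toxic), so the insecticide concentrate is Class 6.1.
Total Class 6.1: 808.33 kg + (two 229.17 kg packs = 458.34 kg) + 791.67 kg = 2058.34 kg.
That is within the Class 6.1 cargo aircraft limit of 2500 kg.

Yes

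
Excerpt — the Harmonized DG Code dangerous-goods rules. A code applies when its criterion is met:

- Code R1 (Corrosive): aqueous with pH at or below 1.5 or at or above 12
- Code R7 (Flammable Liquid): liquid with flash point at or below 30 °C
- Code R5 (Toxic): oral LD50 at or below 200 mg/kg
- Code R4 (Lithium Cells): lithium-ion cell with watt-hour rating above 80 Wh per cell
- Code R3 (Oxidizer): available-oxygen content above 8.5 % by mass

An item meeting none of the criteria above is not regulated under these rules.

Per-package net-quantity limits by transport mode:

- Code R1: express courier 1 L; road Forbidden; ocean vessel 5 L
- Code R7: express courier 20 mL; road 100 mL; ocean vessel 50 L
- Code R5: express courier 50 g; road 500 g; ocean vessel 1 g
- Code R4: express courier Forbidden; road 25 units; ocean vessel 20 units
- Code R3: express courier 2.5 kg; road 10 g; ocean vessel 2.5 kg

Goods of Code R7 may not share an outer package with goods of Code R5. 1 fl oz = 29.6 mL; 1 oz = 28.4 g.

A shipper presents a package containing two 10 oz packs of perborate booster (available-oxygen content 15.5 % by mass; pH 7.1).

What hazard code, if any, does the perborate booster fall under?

With available-oxygen content 15.5 % by mass (> 8.5 % by mass), the perborate booster falls in Code R3.

Code R3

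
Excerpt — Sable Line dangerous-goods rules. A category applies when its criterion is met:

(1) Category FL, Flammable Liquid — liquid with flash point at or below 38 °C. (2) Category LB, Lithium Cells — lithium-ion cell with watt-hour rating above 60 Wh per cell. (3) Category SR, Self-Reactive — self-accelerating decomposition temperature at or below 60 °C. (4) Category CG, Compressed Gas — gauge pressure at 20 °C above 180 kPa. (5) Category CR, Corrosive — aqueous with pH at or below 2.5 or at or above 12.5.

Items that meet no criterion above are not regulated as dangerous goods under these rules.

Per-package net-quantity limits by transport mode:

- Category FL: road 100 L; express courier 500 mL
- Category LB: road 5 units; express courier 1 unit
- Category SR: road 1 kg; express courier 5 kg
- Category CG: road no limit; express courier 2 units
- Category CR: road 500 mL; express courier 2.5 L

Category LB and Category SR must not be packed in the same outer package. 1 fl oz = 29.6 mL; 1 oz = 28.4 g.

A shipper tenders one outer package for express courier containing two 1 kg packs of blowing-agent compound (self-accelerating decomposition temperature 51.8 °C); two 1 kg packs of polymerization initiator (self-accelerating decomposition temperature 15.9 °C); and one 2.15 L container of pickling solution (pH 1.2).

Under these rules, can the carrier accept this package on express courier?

Yes

Blowing-agent compound: self-accelerating decomposition temperature 51.8 °C ≤ 60 °C → Category SR (Self-Reactive).
With self-accelerating decomposition temperature 15.9 °C (≤ 60 °C), the polymerization initiator falls in Category SR.
With pH 1.2 (≤ 2.5), the pickling solution falls in Category CR.
Category CR quantity: 2.15 L.
2.15 L is within the express courier limit of 2.5 L for Category CR.
Total Category SR: (two 1 kg packs = 2 kg) + (two 1 kg packs = 2 kg) = 4 kg.
4 kg is within the express courier limit of 5 kg for Category SR.
The segregation rule (Category LB with Category SR) does not apply to Category CR with Category SR.
Every hazard category is within its express courier limit and no segregation rule is violated.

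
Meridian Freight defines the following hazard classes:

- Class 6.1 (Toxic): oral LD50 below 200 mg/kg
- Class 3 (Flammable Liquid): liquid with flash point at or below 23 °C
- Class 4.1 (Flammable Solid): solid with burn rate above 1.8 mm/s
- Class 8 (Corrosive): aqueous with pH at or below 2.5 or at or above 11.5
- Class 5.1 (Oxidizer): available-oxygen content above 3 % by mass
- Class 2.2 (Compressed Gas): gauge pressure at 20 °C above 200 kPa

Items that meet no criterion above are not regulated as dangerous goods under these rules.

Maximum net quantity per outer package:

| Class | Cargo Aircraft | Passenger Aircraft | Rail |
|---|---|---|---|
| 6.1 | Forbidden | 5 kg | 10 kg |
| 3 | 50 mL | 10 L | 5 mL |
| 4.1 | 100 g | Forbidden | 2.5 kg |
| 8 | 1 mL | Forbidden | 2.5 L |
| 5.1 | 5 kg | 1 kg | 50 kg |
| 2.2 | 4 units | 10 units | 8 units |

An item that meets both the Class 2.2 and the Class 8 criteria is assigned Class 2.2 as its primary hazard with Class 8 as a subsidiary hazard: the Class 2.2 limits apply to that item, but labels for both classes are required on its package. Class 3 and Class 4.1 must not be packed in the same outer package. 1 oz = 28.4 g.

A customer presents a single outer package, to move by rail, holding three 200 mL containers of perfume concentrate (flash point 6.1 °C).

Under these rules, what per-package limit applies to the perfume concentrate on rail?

5 mL

The perfume concentrate has flash point 6.1 °C, which is ≤ 23 °C, so it is Class 3 (Flammable Liquid).
The rail limit for Class 3 is 5 mL.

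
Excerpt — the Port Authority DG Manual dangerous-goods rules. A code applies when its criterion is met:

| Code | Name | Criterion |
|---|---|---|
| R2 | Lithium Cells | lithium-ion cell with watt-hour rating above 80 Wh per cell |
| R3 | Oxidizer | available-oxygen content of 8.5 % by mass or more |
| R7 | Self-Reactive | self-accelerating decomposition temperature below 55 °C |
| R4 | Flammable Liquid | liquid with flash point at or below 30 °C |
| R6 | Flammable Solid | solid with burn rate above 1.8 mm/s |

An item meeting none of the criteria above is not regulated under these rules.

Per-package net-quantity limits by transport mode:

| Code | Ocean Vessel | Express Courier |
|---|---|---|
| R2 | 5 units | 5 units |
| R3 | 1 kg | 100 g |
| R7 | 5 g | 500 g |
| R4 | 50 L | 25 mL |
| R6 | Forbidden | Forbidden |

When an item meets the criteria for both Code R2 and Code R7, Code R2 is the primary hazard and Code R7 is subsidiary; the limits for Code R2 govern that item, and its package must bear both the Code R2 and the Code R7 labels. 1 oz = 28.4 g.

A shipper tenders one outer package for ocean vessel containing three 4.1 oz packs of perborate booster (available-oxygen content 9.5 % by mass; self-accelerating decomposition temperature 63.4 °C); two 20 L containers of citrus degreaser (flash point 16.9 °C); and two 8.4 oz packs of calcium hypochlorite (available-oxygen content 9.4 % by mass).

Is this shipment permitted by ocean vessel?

Yes

The perborate booster has available-oxygen content 9.5 % by mass, which is ≥ 8.5 % by mass, so it is Code R3 (Oxidizer).
The citrus degreaser has flash point 16.9 °C, which is ≤ 30 °C, so it is Code R4 (Flammable Liquid).
With available-oxygen content 9.4 % by mass (≥ 8.5 % by mass), the calcium hypochlorite falls in Code R3.
Total Code R3: (three 4.1 oz packs = 349.32 g) + (two 8.4 oz packs = 477.12 g) = 826.44 g.
826.44 g is within the ocean vessel limit of 1 kg for Code R3.
Code R4 quantity: two 20 L containers = 40 L.
40 L ≤ 50 L (ocean vessel limit, Code R4) — within limit.
Every hazard code is within its ocean vessel limit and no segregation rule is violated.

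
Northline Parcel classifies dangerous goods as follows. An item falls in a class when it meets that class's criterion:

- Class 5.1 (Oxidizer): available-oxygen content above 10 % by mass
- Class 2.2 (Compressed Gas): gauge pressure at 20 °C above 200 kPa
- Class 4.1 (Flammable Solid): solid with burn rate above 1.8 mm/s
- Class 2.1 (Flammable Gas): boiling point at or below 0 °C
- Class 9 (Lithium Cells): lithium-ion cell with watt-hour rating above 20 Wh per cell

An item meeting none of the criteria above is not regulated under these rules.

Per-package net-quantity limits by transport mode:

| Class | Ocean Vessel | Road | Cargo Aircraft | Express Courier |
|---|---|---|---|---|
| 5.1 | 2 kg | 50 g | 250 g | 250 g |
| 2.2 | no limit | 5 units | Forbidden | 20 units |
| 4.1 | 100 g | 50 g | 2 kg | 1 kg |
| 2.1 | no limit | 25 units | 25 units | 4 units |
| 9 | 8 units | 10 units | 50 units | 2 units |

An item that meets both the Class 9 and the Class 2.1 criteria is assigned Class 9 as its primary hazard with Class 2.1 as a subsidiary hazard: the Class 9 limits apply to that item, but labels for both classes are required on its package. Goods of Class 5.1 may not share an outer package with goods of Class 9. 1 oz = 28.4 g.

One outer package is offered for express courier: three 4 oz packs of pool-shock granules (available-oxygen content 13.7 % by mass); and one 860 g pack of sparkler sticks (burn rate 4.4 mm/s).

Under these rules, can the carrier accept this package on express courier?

The pool-shock granules have available-oxygen content 13.7 % by mass, which is > 10 % by mass, so they are Class 5.1 (Oxidizer).
Sparkler sticks: burn rate 4.4 mm/s > 1.8 mm/s → Class 4.1 (Flammable Solid).
Class 4.1 quantity: 860 g.
That is within the Class 4.1 express courier limit of 1 kg.
Class 5.1 quantity: three 4 oz packs = 340.8 g.
That exceeds the Class 5.1 express courier limit of 250 g.
The segregation rule (Class 5.1 with Class 9) does not apply to Class 4.1 with Class 5.1.

No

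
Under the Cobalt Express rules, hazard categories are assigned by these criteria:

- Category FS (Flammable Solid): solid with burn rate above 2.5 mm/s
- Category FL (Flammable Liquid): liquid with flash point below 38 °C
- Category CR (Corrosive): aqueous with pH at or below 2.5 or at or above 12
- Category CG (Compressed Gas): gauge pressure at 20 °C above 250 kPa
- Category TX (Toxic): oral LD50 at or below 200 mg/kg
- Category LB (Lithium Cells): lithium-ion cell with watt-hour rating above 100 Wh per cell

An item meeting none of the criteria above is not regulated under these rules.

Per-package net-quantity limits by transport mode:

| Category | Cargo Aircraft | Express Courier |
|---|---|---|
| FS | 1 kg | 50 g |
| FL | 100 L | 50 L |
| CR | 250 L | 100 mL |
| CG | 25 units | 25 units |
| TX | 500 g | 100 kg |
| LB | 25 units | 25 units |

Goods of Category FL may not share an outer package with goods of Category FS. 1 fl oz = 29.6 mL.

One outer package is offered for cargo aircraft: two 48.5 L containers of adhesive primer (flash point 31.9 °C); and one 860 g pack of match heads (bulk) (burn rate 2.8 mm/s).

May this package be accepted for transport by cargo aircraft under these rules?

With flash point 31.9 °C (< 38 °C), the adhesive primer falls in Category FL.
The match heads (bulk) have burn rate 2.8 mm/s, which is > 2.5 mm/s, so they are Category FS (Flammable Solid).
Category FL quantity: two 48.5 L containers = 97 L.
97 L ≤ 100 L (cargo aircraft limit, Category FL) — within limit.
Category FS quantity: 860 g.
860 g is within the cargo aircraft limit of 1 kg for Category FS.
Category FL and Category FS may not share an outer package.

No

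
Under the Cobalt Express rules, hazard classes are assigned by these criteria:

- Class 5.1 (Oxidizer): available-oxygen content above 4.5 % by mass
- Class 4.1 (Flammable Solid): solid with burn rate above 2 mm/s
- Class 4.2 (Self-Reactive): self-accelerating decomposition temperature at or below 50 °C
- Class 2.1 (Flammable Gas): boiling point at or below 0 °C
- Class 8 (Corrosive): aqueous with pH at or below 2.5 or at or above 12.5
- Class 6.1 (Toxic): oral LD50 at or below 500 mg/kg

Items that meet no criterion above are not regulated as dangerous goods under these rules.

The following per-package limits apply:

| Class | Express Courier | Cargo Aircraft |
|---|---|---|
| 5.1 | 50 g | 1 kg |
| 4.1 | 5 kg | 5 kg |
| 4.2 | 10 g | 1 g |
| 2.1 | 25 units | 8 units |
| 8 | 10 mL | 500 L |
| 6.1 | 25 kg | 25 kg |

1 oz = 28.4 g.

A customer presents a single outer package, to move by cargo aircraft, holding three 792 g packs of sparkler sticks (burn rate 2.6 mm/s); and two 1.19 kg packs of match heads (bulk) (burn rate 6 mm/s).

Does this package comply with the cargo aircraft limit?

Yes

Burn rate 2.6 mm/s meets the Class 4.1 criterion (Flammable Solid), so the sparkler sticks are Class 4.1.
The match heads (bulk) have burn rate 6 mm/s, which is > 2 mm/s, so they are Class 4.1 (Flammable Solid).
Class 4.1 net quantity: (three 792 g packs = 2.376 kg) + (two 1.19 kg packs = 2.38 kg) = 4.756 kg.
That is within the Class 4.1 cargo aircraft limit of 5 kg.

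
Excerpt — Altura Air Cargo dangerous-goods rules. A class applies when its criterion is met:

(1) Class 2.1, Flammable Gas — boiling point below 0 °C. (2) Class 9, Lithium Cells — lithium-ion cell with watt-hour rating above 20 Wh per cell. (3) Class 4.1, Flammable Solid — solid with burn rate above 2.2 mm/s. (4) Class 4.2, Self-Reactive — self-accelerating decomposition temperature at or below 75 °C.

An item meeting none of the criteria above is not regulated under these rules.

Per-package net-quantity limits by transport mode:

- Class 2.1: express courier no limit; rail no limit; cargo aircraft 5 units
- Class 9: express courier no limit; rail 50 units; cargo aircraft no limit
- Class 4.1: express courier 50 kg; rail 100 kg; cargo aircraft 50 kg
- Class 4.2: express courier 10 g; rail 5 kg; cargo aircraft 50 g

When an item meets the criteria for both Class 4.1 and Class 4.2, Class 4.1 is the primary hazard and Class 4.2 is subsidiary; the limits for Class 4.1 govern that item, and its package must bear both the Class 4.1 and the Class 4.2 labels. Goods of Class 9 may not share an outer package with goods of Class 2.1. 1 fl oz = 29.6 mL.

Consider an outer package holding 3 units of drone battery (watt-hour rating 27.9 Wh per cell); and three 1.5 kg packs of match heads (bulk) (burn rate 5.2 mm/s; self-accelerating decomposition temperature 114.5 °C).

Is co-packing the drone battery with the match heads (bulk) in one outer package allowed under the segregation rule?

With watt-hour rating 27.9 Wh per cell (> 20 Wh per cell), the drone battery falls in Class 9.
Burn rate 5.2 mm/s meets the Class 4.1 criterion (Flammable Solid), so the match heads (bulk) are Class 4.1.
No segregation rule bars Class 9 with Class 4.1.

Yes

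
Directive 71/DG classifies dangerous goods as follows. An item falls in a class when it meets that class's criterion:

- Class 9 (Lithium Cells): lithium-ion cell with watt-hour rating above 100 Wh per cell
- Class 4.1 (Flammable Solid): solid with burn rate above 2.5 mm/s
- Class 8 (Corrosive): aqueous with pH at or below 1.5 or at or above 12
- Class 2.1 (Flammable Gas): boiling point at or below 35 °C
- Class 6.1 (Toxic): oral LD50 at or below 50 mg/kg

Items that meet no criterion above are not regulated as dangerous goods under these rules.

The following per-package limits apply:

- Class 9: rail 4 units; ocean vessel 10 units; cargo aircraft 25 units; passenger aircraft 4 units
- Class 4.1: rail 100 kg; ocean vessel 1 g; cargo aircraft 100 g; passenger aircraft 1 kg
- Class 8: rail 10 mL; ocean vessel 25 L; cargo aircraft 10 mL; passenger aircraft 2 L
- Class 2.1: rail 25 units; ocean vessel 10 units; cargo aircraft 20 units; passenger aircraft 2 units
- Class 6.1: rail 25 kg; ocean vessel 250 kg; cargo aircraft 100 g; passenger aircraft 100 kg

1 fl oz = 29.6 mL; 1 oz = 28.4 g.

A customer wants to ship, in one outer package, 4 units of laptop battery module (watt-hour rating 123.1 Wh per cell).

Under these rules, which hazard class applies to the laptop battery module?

Watt-hour rating 123.1 Wh per cell meets the Class 9 criterion (Lithium Cells), so the laptop battery module is Class 9.

Class 9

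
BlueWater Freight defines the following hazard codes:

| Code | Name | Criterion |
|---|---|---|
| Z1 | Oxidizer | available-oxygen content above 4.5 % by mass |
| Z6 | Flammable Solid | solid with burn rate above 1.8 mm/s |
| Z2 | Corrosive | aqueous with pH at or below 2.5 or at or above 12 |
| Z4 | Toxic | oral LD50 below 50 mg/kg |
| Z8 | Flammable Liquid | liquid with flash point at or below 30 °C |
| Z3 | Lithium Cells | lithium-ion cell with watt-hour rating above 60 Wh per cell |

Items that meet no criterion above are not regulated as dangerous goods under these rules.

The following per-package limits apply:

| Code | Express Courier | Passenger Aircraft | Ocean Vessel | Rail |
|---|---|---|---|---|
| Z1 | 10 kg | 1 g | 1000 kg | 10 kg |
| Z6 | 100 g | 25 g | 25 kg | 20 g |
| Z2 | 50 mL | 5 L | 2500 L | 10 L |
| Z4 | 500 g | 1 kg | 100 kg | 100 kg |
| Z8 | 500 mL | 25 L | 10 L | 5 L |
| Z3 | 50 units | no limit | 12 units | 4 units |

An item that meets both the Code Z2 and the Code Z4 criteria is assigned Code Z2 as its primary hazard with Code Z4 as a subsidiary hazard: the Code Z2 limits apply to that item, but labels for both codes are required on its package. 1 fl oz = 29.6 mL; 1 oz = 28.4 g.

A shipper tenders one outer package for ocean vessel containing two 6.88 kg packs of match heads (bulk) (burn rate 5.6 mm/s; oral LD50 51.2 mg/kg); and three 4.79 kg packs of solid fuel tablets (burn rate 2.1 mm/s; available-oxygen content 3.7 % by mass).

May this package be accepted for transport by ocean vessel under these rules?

No

Match heads (bulk): burn rate 5.6 mm/s > 1.8 mm/s → Code Z6 (Flammable Solid).
Solid fuel tablets: burn rate 2.1 mm/s > 1.8 mm/s → Code Z6 (Flammable Solid).
Total Code Z6: (two 6.88 kg packs = 13.76 kg) + (three 4.79 kg packs = 14.37 kg) = 28.13 kg.
That exceeds the Code Z6 ocean vessel limit of 25 kg.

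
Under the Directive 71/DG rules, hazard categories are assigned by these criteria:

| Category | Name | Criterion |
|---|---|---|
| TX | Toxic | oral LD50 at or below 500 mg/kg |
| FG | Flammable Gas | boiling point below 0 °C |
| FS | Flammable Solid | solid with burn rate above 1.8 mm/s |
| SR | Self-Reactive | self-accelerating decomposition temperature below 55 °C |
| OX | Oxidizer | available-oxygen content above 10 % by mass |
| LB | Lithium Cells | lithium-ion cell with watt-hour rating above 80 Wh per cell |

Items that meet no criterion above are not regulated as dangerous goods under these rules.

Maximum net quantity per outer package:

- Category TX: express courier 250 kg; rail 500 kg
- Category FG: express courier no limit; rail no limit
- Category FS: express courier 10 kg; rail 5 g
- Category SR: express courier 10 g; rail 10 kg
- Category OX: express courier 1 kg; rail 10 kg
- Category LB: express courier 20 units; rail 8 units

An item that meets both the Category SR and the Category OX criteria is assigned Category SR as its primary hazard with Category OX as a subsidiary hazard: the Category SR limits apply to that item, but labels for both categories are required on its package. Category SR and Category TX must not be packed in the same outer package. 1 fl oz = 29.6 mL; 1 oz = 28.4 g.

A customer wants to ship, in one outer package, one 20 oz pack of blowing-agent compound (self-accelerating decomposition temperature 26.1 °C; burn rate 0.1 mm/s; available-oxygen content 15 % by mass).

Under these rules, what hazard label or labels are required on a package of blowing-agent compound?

Self-accelerating decomposition temperature 26.1 °C meets the Category SR criterion (Self-Reactive), so the blowing-agent compound is Category SR.
Available-oxygen content 15 % by mass meets the Category OX criterion (Oxidizer), so the blowing-agent compound is Category OX.
By the precedence rule Category SR is primary and Category OX is subsidiary, and that rule requires both labels on the package.

Category OX and SR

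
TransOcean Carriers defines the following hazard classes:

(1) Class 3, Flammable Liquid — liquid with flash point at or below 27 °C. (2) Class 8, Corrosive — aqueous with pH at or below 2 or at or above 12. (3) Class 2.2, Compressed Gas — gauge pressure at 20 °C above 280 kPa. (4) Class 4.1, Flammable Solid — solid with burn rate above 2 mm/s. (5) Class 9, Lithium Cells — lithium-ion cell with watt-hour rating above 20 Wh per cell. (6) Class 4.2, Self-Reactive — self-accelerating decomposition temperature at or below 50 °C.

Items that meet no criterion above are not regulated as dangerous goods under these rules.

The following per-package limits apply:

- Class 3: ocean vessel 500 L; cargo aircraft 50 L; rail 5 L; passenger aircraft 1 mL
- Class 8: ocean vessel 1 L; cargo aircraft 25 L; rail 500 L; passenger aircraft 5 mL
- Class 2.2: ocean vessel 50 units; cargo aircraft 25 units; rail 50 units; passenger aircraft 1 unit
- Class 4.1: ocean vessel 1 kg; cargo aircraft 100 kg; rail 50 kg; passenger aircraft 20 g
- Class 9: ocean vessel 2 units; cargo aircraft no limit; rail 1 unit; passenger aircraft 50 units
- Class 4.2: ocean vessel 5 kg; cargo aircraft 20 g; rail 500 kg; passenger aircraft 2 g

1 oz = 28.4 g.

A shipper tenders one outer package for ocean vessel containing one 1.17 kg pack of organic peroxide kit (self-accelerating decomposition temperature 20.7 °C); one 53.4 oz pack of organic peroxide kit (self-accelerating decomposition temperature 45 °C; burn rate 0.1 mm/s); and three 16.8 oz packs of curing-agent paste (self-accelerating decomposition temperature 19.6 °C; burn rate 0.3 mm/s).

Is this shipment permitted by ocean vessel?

Yes

With self-accelerating decomposition temperature 20.7 °C (≤ 50 °C), the organic peroxide kit falls in Class 4.2.
With self-accelerating decomposition temperature 45 °C (≤ 50 °C), the organic peroxide kit falls in Class 4.2.
With self-accelerating decomposition temperature 19.6 °C (≤ 50 °C), the curing-agent paste falls in Class 4.2.
Class 4.2 net quantity: 1.17 kg + (one 53.4 oz pack = 1516.56 g) + (three 16.8 oz packs = 1431.36 g) = 4117.92 g.
4117.92 g ≤ 5 kg (ocean vessel limit, Class 4.2) — within limit.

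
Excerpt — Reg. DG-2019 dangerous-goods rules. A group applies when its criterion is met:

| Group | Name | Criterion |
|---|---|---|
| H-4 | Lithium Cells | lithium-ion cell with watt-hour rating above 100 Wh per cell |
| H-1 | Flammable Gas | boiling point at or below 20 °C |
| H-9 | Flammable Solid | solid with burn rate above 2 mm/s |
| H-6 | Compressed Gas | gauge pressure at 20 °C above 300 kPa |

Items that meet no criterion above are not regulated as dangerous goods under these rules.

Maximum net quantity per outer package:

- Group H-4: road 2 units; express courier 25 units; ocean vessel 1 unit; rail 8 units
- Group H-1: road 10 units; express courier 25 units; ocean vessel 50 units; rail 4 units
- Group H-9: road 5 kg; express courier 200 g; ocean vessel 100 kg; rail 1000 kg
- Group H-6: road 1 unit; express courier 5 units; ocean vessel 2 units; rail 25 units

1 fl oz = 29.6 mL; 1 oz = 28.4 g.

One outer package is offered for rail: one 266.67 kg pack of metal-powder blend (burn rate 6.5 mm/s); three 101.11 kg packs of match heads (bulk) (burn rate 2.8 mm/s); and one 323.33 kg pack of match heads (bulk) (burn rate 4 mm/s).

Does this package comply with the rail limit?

Metal-powder blend: burn rate 6.5 mm/s > 2 mm/s → Group H-9 (Flammable Solid).
The match heads (bulk) have burn rate 2.8 mm/s, which is > 2 mm/s, so they are Group H-9 (Flammable Solid).
Burn rate 4 mm/s meets the Group H-9 criterion (Flammable Solid), so the match heads (bulk) are Group H-9.
Total Group H-9: 266.67 kg + (three 101.11 kg packs = 303.33 kg) + 323.33 kg = 893.33 kg.
That is within the Group H-9 rail limit of 1000 kg.

Yes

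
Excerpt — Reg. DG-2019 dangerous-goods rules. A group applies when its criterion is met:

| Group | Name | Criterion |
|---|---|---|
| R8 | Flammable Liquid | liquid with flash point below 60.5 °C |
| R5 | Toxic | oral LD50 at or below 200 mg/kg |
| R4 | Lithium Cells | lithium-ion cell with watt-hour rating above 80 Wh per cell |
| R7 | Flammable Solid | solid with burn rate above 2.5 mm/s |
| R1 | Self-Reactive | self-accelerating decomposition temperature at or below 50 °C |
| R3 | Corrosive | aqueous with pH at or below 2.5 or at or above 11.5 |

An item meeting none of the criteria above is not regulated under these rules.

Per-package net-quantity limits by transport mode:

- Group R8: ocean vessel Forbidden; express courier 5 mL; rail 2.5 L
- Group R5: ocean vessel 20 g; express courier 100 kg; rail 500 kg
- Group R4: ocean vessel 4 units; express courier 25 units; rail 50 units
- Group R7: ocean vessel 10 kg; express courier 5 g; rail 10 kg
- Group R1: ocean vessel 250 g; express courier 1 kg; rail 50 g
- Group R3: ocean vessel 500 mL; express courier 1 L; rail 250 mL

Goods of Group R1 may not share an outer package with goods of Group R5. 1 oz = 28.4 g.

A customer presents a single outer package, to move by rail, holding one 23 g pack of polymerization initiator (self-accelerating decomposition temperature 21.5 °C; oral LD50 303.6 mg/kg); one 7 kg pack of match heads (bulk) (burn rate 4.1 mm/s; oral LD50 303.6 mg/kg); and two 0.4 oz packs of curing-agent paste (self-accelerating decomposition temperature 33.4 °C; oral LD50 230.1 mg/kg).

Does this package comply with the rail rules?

Yes

Polymerization initiator: self-accelerating decomposition temperature 21.5 °C ≤ 50 °C → Group R1 (Self-Reactive).
Burn rate 4.1 mm/s meets the Group R7 criterion (Flammable Solid), so the match heads (bulk) are Group R7.
The curing-agent paste has self-accelerating decomposition temperature 33.4 °C, which is ≤ 50 °C, so it is Group R1 (Self-Reactive).
Group R1 net quantity: 23 g + (two 0.4 oz packs = 22.72 g) = 45.72 g.
45.72 g is within the rail limit of 50 g for Group R1.
Group R7 quantity: 7 kg.
That is within the Group R7 rail limit of 10 kg.
The segregation rule (Group R1 with Group R5) does not apply to Group R1 with Group R7.
Every hazard group is within its rail limit and no segregation rule is violated.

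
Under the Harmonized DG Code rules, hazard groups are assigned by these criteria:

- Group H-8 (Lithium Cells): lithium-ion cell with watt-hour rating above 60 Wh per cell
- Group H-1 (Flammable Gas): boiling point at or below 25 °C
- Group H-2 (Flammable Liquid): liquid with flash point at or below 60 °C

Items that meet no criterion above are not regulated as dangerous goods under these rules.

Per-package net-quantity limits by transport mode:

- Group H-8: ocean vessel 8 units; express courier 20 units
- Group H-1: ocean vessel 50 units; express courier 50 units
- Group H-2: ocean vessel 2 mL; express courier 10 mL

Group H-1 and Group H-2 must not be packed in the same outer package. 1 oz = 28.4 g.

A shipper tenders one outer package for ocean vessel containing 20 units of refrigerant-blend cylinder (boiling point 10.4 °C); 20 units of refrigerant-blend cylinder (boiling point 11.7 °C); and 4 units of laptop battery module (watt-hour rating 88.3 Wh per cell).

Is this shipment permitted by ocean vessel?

Yes

Boiling point 10.4 °C meets the Group H-1 criterion (Flammable Gas), so the refrigerant-blend cylinder is Group H-1.
Boiling point 11.7 °C meets the Group H-1 criterion (Flammable Gas), so the refrigerant-blend cylinder is Group H-1.
Laptop battery module: watt-hour rating 88.3 Wh per cell > 60 Wh per cell → Group H-8 (Lithium Cells).
Total Group H-1: 20 units + 20 units = 40 units.
40 units is within the ocean vessel limit of 50 units for Group H-1.
Group H-8 quantity: 4 units.
4 units is within the ocean vessel limit of 8 units for Group H-8.
The segregation rule (Group H-1 with Group H-2) does not apply to Group H-1 with Group H-8.
Every hazard group is within its ocean vessel limit and no segregation rule is violated.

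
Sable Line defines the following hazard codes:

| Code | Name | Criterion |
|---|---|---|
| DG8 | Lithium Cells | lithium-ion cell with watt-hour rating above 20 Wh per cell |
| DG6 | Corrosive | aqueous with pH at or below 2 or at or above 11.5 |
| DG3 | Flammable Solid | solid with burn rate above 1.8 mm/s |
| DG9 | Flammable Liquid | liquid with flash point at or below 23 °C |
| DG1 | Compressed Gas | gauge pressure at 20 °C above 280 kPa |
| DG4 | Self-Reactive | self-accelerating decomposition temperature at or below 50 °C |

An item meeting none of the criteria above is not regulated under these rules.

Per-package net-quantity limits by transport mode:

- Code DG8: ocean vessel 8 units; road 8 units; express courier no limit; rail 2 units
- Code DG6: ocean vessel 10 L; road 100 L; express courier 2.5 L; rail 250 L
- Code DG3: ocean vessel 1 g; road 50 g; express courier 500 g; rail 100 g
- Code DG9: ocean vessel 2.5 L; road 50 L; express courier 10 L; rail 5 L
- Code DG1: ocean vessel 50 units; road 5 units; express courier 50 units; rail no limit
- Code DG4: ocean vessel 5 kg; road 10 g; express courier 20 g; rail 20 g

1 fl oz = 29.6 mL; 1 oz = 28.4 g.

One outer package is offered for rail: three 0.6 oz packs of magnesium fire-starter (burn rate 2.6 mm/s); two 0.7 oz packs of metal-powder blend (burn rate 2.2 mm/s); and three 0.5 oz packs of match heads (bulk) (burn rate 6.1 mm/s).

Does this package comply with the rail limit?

With burn rate 2.6 mm/s (> 1.8 mm/s), the magnesium fire-starter falls in Code DG3.
With burn rate 2.2 mm/s (> 1.8 mm/s), the metal-powder blend falls in Code DG3.
Burn rate 6.1 mm/s meets the Code DG3 criterion (Flammable Solid), so the match heads (bulk) are Code DG3.
Total Code DG3: (three 0.6 oz packs = 51.12 g) + (two 0.7 oz packs = 39.76 g) + (three 0.5 oz packs = 42.6 g) = 133.48 g.
That exceeds the Code DG3 rail limit of 100 g.

No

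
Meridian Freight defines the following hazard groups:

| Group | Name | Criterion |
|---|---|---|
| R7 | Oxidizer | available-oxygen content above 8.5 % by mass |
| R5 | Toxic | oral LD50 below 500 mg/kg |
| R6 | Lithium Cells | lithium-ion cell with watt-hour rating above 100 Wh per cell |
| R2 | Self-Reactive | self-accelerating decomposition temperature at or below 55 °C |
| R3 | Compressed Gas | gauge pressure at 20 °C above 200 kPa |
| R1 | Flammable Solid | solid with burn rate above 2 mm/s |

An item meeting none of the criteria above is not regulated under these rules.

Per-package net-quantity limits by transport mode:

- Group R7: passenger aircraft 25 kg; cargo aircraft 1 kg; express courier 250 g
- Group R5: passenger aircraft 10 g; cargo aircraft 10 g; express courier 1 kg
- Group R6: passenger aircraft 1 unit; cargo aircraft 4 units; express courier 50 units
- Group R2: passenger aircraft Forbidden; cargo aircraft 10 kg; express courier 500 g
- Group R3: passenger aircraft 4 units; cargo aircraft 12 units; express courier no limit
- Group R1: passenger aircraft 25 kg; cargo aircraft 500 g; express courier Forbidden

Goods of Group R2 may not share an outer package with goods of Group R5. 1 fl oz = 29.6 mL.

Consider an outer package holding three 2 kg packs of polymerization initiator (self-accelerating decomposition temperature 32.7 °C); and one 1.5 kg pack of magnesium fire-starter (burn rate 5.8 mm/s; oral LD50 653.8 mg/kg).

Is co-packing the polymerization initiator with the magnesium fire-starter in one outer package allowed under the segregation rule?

Yes

The polymerization initiator has self-accelerating decomposition temperature 32.7 °C, which is ≤ 55 °C, so it is Group R2 (Self-Reactive).
Burn rate 5.8 mm/s meets the Group R1 criterion (Flammable Solid), so the magnesium fire-starter is Group R1.
No segregation rule bars Group R2 with Group R1.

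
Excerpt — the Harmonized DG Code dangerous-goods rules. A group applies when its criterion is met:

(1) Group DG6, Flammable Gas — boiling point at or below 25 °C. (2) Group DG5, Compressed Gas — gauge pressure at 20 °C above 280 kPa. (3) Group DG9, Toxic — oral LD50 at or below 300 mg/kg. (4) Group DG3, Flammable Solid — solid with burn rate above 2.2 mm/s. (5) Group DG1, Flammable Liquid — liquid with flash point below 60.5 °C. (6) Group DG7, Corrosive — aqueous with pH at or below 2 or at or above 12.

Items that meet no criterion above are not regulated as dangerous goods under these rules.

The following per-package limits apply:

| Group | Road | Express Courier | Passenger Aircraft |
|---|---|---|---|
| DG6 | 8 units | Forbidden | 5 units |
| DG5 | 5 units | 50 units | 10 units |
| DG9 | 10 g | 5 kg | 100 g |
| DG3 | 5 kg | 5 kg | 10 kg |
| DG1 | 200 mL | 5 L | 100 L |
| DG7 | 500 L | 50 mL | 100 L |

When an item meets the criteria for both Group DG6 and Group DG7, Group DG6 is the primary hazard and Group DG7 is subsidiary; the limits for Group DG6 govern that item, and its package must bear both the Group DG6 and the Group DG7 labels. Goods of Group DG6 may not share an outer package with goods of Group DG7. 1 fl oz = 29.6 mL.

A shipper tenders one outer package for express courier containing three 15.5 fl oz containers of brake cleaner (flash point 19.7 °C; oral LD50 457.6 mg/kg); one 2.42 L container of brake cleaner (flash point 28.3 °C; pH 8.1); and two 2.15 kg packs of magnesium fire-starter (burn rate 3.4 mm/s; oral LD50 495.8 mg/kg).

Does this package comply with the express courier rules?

Yes

With flash point 19.7 °C (< 60.5 °C), the brake cleaner falls in Group DG1.
Brake cleaner: flash point 28.3 °C < 60.5 °C → Group DG1 (Flammable Liquid).
Burn rate 3.4 mm/s meets the Group DG3 criterion (Flammable Solid), so the magnesium fire-starter is Group DG3.
Group DG1 net quantity: (three 15.5 fl oz containers = 1376.4 mL) + 2.42 L = 3796.4 mL.
3796.4 mL ≤ 5 L (express courier limit, Group DG1) — within limit.
Group DG3 quantity: two 2.15 kg packs = 4.3 kg.
4.3 kg ≤ 5 kg (express courier limit, Group DG3) — within limit.
The segregation rule (Group DG6 with Group DG7) does not apply to Group DG1 with Group DG3.
Every hazard group is within its express courier limit and no segregation rule is violated.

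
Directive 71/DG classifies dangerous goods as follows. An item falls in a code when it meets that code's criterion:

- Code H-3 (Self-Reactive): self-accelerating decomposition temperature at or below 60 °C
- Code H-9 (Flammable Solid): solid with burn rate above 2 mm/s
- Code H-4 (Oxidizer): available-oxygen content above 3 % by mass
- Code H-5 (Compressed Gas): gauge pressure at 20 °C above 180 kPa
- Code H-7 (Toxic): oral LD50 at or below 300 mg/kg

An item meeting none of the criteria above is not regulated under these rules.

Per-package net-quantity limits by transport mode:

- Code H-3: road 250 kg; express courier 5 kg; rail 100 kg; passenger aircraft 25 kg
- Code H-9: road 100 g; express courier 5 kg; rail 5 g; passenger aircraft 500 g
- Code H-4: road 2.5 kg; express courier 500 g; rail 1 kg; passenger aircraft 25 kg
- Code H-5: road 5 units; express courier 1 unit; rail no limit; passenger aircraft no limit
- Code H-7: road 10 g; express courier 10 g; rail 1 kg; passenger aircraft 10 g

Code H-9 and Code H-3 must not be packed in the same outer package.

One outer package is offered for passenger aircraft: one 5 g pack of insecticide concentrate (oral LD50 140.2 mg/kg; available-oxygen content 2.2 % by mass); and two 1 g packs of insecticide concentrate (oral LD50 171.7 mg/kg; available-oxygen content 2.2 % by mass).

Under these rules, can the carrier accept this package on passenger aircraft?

With oral LD50 140.2 mg/kg (≤ 300 mg/kg), the insecticide concentrate falls in Code H-7.
Oral LD50 171.7 mg/kg meets the Code H-7 criterion (Toxic), so the insecticide concentrate is Code H-7.
Total Code H-7: 5 g + (two 1 g packs = 2 g) = 7 g.
That is within the Code H-7 passenger aircraft limit of 10 g.

Yes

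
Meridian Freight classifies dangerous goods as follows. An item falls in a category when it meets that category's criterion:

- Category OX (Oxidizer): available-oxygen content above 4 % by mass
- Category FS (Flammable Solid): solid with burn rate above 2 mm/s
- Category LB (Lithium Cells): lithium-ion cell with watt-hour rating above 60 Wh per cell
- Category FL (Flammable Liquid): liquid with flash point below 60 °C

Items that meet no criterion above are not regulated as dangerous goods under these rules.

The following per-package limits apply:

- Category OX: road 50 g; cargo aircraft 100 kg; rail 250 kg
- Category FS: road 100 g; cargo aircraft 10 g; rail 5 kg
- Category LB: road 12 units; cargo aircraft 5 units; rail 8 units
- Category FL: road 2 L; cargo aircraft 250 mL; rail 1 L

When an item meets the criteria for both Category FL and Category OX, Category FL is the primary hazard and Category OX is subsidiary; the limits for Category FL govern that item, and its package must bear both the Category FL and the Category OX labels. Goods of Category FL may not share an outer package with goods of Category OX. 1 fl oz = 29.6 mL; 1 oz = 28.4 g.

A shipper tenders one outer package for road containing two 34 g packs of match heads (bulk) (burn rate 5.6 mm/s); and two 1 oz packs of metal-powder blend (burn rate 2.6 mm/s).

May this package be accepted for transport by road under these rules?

No

With burn rate 5.6 mm/s (> 2 mm/s), the match heads (bulk) fall in Category FS.
The metal-powder blend has burn rate 2.6 mm/s, which is > 2 mm/s, so it is Category FS (Flammable Solid).
Total Category FS: (two 34 g packs = 68 g) + (two 1 oz packs = 56.8 g) = 124.8 g.
That exceeds the Category FS road limit of 100 g.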